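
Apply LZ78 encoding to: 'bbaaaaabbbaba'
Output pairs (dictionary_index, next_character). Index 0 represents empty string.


LZ78 encoding steps:
Dictionary: {0: ''}
Step 1: w='' (idx 0), next='b' -> output (0, 'b'), add 'b' as idx 1
Step 2: w='b' (idx 1), next='a' -> output (1, 'a'), add 'ba' as idx 2
Step 3: w='' (idx 0), next='a' -> output (0, 'a'), add 'a' as idx 3
Step 4: w='a' (idx 3), next='a' -> output (3, 'a'), add 'aa' as idx 4
Step 5: w='a' (idx 3), next='b' -> output (3, 'b'), add 'ab' as idx 5
Step 6: w='b' (idx 1), next='b' -> output (1, 'b'), add 'bb' as idx 6
Step 7: w='ab' (idx 5), next='a' -> output (5, 'a'), add 'aba' as idx 7


Encoded: [(0, 'b'), (1, 'a'), (0, 'a'), (3, 'a'), (3, 'b'), (1, 'b'), (5, 'a')]


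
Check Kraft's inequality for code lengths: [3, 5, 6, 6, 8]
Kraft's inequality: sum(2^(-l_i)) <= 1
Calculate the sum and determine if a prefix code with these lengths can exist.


Sum = 2^(-3) + 2^(-5) + 2^(-6) + 2^(-6) + 2^(-8)
    = 0.125 + 0.03125 + 0.015625 + 0.015625 + 0.00390625
    = 49/256 = 0.19140625
Since 0.19140625 <= 1, Kraft's inequality IS satisfied.
A prefix code with these lengths CAN exist.

Kraft sum = 0.19140625. Satisfied.


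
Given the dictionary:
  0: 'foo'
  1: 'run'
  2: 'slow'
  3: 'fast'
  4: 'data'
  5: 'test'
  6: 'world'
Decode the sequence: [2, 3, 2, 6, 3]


Look up each index in the dictionary:
  2 -> 'slow'
  3 -> 'fast'
  2 -> 'slow'
  6 -> 'world'
  3 -> 'fast'

Decoded: "slow fast slow world fast"


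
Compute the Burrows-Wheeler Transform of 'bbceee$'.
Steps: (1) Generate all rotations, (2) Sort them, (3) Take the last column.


Rotations (sorted):
  0: $bbceee -> last char: e
  1: bbceee$ -> last char: $
  2: bceee$b -> last char: b
  3: ceee$bb -> last char: b
  4: e$bbcee -> last char: e
  5: ee$bbce -> last char: e
  6: eee$bbc -> last char: c


BWT = e$bbeec


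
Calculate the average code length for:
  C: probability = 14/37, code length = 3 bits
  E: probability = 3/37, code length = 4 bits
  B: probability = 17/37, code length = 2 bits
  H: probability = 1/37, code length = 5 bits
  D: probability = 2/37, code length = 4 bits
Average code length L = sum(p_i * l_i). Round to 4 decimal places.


Weighted contributions p_i * l_i:
  C: (14/37) * 3 = 42/37
  E: (3/37) * 4 = 12/37
  B: (17/37) * 2 = 34/37
  H: (1/37) * 5 = 5/37
  D: (2/37) * 4 = 8/37
Sum = (42 + 12 + 34 + 5 + 8)/37 = 101/37

L = 101/37 = 2.7297 bits/symbol


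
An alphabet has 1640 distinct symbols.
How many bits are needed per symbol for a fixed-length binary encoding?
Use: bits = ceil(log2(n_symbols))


log2(1640) = 10.6795
Bracket: 2^10 = 1024 < 1640 <= 2^11 = 2048
So ceil(log2(1640)) = 11

bits = ceil(log2(1640)) = ceil(10.6795) = 11 bits


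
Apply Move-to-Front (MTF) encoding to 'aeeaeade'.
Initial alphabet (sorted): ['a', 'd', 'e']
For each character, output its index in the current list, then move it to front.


MTF encoding:
'a': index 0 in ['a', 'd', 'e'] -> ['a', 'd', 'e']
'e': index 2 in ['a', 'd', 'e'] -> ['e', 'a', 'd']
'e': index 0 in ['e', 'a', 'd'] -> ['e', 'a', 'd']
'a': index 1 in ['e', 'a', 'd'] -> ['a', 'e', 'd']
'e': index 1 in ['a', 'e', 'd'] -> ['e', 'a', 'd']
'a': index 1 in ['e', 'a', 'd'] -> ['a', 'e', 'd']
'd': index 2 in ['a', 'e', 'd'] -> ['d', 'a', 'e']
'e': index 2 in ['d', 'a', 'e'] -> ['e', 'd', 'a']


Output: [0, 2, 0, 1, 1, 1, 2, 2]


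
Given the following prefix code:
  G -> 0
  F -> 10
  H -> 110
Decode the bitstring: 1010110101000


Decoding step by step:
Bits 10 -> F
Bits 10 -> F
Bits 110 -> H
Bits 10 -> F
Bits 10 -> F
Bits 0 -> G
Bits 0 -> G


Decoded message: FFHFFGG


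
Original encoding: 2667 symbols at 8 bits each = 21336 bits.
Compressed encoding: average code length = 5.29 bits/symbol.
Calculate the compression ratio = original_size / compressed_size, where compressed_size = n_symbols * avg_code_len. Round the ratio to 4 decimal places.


original_size = n_symbols * orig_bits = 2667 * 8 = 21336 bits
compressed_size = n_symbols * avg_code_len = 2667 * 5.29 = 14108.43 bits
ratio = original_size / compressed_size = 21336 / 14108.43 = 1.5123

Compression ratio = 1.5123


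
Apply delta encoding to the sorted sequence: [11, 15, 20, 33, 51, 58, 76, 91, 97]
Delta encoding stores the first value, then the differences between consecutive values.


First value: 11
Deltas:
  15 - 11 = 4
  20 - 15 = 5
  33 - 20 = 13
  51 - 33 = 18
  58 - 51 = 7
  76 - 58 = 18
  91 - 76 = 15
  97 - 91 = 6


Delta encoded: [11, 4, 5, 13, 18, 7, 18, 15, 6]


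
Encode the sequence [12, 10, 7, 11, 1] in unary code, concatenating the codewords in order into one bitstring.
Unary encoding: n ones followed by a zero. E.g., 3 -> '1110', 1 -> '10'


Encode each number as n ones followed by a terminating 0:
  12 -> 1111111111110 (13 bits)
  10 -> 11111111110 (11 bits)
  7 -> 11111110 (8 bits)
  11 -> 111111111110 (12 bits)
  1 -> 10 (2 bits)
Total length = 13 + 11 + 8 + 12 + 2 = 46 bits.

Unary([12, 10, 7, 11, 1]) = 1111111111110111111111101111111011111111111010 (46 bits)


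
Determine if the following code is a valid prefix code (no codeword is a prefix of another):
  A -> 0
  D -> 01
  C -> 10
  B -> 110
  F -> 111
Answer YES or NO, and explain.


Checking each pair (does one codeword prefix another?):
  A='0' vs D='01': prefix -- VIOLATION

NO -- this is NOT a valid prefix code. A (0) is a prefix of D (01).


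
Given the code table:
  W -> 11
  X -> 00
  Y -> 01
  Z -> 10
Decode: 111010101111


Decoding:
11 -> W
10 -> Z
10 -> Z
10 -> Z
11 -> W
11 -> W


Result: WZZZWW


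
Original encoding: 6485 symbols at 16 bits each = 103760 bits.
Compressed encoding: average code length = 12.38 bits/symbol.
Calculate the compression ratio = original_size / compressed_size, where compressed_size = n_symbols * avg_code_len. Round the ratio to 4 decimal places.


original_size = n_symbols * orig_bits = 6485 * 16 = 103760 bits
compressed_size = n_symbols * avg_code_len = 6485 * 12.38 = 80284.3 bits
ratio = original_size / compressed_size = 103760 / 80284.3 = 1.2924

Compression ratio = 1.2924


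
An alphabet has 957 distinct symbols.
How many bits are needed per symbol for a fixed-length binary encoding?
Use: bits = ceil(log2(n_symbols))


log2(957) = 9.9024
Bracket: 2^9 = 512 < 957 <= 2^10 = 1024
So ceil(log2(957)) = 10

bits = ceil(log2(957)) = ceil(9.9024) = 10 bits


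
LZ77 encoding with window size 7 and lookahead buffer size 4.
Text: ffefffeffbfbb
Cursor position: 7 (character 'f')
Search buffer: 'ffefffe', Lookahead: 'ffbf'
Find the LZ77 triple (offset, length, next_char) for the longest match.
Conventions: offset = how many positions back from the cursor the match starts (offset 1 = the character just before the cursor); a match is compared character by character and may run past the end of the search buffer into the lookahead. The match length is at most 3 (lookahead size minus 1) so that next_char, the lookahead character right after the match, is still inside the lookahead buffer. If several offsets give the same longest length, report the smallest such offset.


Try each offset into the search buffer:
  offset=1 (pos 6, char 'e'): match length 0
  offset=2 (pos 5, char 'f'): match length 1
  offset=3 (pos 4, char 'f'): match length 2
  offset=4 (pos 3, char 'f'): match length 2
  offset=5 (pos 2, char 'e'): match length 0
  offset=6 (pos 1, char 'f'): match length 1
  offset=7 (pos 0, char 'f'): match length 2
Longest match has length 2, found at offsets 3, 4, 7; take the smallest, offset 3.
next_char = character at position 7 + 2 = 9 -> 'b'

Best match: offset=3, length=2 (matching 'ff' starting at position 4)
LZ77 triple: (3, 2, 'b')


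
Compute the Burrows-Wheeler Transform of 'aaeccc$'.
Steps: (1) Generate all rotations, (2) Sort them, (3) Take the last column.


Rotations (sorted):
  0: $aaeccc -> last char: c
  1: aaeccc$ -> last char: $
  2: aeccc$a -> last char: a
  3: c$aaecc -> last char: c
  4: cc$aaec -> last char: c
  5: ccc$aae -> last char: e
  6: eccc$aa -> last char: a


BWT = c$accea


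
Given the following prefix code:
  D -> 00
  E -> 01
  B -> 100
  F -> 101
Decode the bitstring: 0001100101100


Decoding step by step:
Bits 00 -> D
Bits 01 -> E
Bits 100 -> B
Bits 101 -> F
Bits 100 -> B


Decoded message: DEBFB


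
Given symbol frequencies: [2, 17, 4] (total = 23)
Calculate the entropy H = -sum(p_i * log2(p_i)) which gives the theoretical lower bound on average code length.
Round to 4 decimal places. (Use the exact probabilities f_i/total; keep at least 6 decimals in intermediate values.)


Per-symbol terms -p_i * log2(p_i) with p_i = f_i/23:
  p = 2/23 = 0.086957: log2(p) = -3.523562, -p*log2(p) = 0.306397
  p = 17/23 = 0.739130: log2(p) = -0.436099, -p*log2(p) = 0.322334
  p = 4/23 = 0.173913: log2(p) = -2.523562, -p*log2(p) = 0.438880
H = 0.306397 + 0.322334 + 0.438880 = 1.067611

H = 1.0676 bits/symbol


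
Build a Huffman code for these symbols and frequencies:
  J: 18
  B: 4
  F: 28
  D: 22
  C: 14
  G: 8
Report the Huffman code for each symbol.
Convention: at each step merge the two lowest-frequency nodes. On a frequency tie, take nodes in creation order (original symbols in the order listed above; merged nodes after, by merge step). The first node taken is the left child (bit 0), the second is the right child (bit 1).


Huffman tree construction:
Step 1: Merge B(4) + G(8) = 12
Step 2: Merge (B+G)(12) + C(14) = 26
Step 3: Merge J(18) + D(22) = 40
Step 4: Merge ((B+G)+C)(26) + F(28) = 54
Step 5: Merge (J+D)(40) + (((B+G)+C)+F)(54) = 94
Read each symbol's code off the tree from the root (left child = 0, right child = 1).

Codes:
  J: 00 (length 2)
  B: 1000 (length 4)
  F: 11 (length 2)
  D: 01 (length 2)
  C: 101 (length 3)
  G: 1001 (length 4)
Average code length: 226/94 = 2.4043 bits/symbol


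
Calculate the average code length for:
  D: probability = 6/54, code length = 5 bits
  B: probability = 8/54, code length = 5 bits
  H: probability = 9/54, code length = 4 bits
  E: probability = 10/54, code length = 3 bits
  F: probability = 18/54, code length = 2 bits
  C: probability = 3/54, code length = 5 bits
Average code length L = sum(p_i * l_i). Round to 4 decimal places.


Weighted contributions p_i * l_i:
  D: (6/54) * 5 = 30/54
  B: (8/54) * 5 = 40/54
  H: (9/54) * 4 = 36/54
  E: (10/54) * 3 = 30/54
  F: (18/54) * 2 = 36/54
  C: (3/54) * 5 = 15/54
Sum = (30 + 40 + 36 + 30 + 36 + 15)/54 = 187/54

L = 187/54 = 3.4630 bits/symbol


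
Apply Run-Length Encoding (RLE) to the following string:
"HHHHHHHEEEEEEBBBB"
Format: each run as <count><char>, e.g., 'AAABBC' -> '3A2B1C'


Scanning runs left to right:
  i=0: run of 'H' x 7 -> '7H'
  i=7: run of 'E' x 6 -> '6E'
  i=13: run of 'B' x 4 -> '4B'

RLE = 7H6E4B


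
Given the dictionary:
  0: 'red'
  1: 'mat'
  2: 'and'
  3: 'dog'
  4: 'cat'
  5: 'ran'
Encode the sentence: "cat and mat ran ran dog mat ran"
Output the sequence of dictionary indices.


Look up each word in the dictionary:
  'cat' -> 4
  'and' -> 2
  'mat' -> 1
  'ran' -> 5
  'ran' -> 5
  'dog' -> 3
  'mat' -> 1
  'ran' -> 5

Encoded: [4, 2, 1, 5, 5, 3, 1, 5]


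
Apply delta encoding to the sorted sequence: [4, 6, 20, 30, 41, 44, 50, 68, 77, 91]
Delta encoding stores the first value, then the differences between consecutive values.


First value: 4
Deltas:
  6 - 4 = 2
  20 - 6 = 14
  30 - 20 = 10
  41 - 30 = 11
  44 - 41 = 3
  50 - 44 = 6
  68 - 50 = 18
  77 - 68 = 9
  91 - 77 = 14


Delta encoded: [4, 2, 14, 10, 11, 3, 6, 18, 9, 14]


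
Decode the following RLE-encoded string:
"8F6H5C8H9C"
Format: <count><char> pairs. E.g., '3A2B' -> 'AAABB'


Expanding each <count><char> pair:
  8F -> 'FFFFFFFF'
  6H -> 'HHHHHH'
  5C -> 'CCCCC'
  8H -> 'HHHHHHHH'
  9C -> 'CCCCCCCCC'

Decoded = FFFFFFFFHHHHHHCCCCCHHHHHHHHCCCCCCCCC


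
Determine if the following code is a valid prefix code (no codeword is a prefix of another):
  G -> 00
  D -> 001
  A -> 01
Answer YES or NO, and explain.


Checking each pair (does one codeword prefix another?):
  G='00' vs D='001': prefix -- VIOLATION

NO -- this is NOT a valid prefix code. G (00) is a prefix of D (001).


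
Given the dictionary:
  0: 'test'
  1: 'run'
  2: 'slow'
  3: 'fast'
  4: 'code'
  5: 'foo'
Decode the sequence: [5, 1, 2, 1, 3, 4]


Look up each index in the dictionary:
  5 -> 'foo'
  1 -> 'run'
  2 -> 'slow'
  1 -> 'run'
  3 -> 'fast'
  4 -> 'code'

Decoded: "foo run slow run fast code"


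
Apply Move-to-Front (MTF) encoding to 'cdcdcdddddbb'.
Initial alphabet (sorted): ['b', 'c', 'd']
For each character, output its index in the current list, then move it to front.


MTF encoding:
'c': index 1 in ['b', 'c', 'd'] -> ['c', 'b', 'd']
'd': index 2 in ['c', 'b', 'd'] -> ['d', 'c', 'b']
'c': index 1 in ['d', 'c', 'b'] -> ['c', 'd', 'b']
'd': index 1 in ['c', 'd', 'b'] -> ['d', 'c', 'b']
'c': index 1 in ['d', 'c', 'b'] -> ['c', 'd', 'b']
'd': index 1 in ['c', 'd', 'b'] -> ['d', 'c', 'b']
'd': index 0 in ['d', 'c', 'b'] -> ['d', 'c', 'b']
'd': index 0 in ['d', 'c', 'b'] -> ['d', 'c', 'b']
'd': index 0 in ['d', 'c', 'b'] -> ['d', 'c', 'b']
'd': index 0 in ['d', 'c', 'b'] -> ['d', 'c', 'b']
'b': index 2 in ['d', 'c', 'b'] -> ['b', 'd', 'c']
'b': index 0 in ['b', 'd', 'c'] -> ['b', 'd', 'c']


Output: [1, 2, 1, 1, 1, 1, 0, 0, 0, 0, 2, 0]


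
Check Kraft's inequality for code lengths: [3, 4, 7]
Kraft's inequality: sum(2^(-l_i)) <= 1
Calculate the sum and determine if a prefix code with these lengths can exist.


Sum = 2^(-3) + 2^(-4) + 2^(-7)
    = 0.125 + 0.0625 + 0.0078125
    = 25/128 = 0.1953125
Since 0.1953125 <= 1, Kraft's inequality IS satisfied.
A prefix code with these lengths CAN exist.

Kraft sum = 0.1953125. Satisfied.


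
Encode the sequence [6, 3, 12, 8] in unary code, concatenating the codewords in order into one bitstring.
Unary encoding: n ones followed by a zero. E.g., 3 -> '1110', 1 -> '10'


Encode each number as n ones followed by a terminating 0:
  6 -> 1111110 (7 bits)
  3 -> 1110 (4 bits)
  12 -> 1111111111110 (13 bits)
  8 -> 111111110 (9 bits)
Total length = 7 + 4 + 13 + 9 = 33 bits.

Unary([6, 3, 12, 8]) = 111111011101111111111110111111110 (33 bits)


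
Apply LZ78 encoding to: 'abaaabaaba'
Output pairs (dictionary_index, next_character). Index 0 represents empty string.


LZ78 encoding steps:
Dictionary: {0: ''}
Step 1: w='' (idx 0), next='a' -> output (0, 'a'), add 'a' as idx 1
Step 2: w='' (idx 0), next='b' -> output (0, 'b'), add 'b' as idx 2
Step 3: w='a' (idx 1), next='a' -> output (1, 'a'), add 'aa' as idx 3
Step 4: w='a' (idx 1), next='b' -> output (1, 'b'), add 'ab' as idx 4
Step 5: w='aa' (idx 3), next='b' -> output (3, 'b'), add 'aab' as idx 5
Step 6: w='a' (idx 1), end of input -> output (1, '')


Encoded: [(0, 'a'), (0, 'b'), (1, 'a'), (1, 'b'), (3, 'b'), (1, '')]


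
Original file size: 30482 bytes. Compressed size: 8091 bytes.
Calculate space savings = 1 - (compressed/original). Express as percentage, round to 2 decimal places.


ratio = compressed/original = 8091/30482 = 0.265435
savings = 1 - ratio = 1 - 0.265435 = 0.734565
as a percentage: 0.734565 * 100 = 73.46%

Space savings = 1 - 8091/30482 = 73.46%


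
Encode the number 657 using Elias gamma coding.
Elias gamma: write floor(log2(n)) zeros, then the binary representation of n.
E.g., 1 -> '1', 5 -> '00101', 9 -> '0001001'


num_bits = floor(log2(657)) + 1 = 10
leading_zeros = num_bits - 1 = 9
binary(657) = 1010010001

Elias gamma(657) = '000000000' + '1010010001' = 0000000001010010001 (19 bits)


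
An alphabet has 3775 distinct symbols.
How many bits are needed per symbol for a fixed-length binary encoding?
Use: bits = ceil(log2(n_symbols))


log2(3775) = 11.8823
Bracket: 2^11 = 2048 < 3775 <= 2^12 = 4096
So ceil(log2(3775)) = 12

bits = ceil(log2(3775)) = ceil(11.8823) = 12 bits


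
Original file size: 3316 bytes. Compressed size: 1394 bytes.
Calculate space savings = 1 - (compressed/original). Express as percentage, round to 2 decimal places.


ratio = compressed/original = 1394/3316 = 0.420386
savings = 1 - ratio = 1 - 0.420386 = 0.579614
as a percentage: 0.579614 * 100 = 57.96%

Space savings = 1 - 1394/3316 = 57.96%


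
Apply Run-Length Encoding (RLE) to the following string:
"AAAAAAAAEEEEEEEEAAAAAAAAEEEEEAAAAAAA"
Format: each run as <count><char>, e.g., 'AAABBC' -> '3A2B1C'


Scanning runs left to right:
  i=0: run of 'A' x 8 -> '8A'
  i=8: run of 'E' x 8 -> '8E'
  i=16: run of 'A' x 8 -> '8A'
  i=24: run of 'E' x 5 -> '5E'
  i=29: run of 'A' x 7 -> '7A'

RLE = 8A8E8A5E7A


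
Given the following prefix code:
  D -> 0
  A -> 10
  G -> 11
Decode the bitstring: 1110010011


Decoding step by step:
Bits 11 -> G
Bits 10 -> A
Bits 0 -> D
Bits 10 -> A
Bits 0 -> D
Bits 11 -> G


Decoded message: GADADG


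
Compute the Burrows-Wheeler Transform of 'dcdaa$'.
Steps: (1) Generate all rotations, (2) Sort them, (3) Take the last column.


Rotations (sorted):
  0: $dcdaa -> last char: a
  1: a$dcda -> last char: a
  2: aa$dcd -> last char: d
  3: cdaa$d -> last char: d
  4: daa$dc -> last char: c
  5: dcdaa$ -> last char: $


BWT = aaddc$


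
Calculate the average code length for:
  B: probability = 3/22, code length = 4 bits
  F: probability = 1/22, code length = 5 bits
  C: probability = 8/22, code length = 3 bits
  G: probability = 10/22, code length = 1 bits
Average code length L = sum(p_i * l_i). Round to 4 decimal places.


Weighted contributions p_i * l_i:
  B: (3/22) * 4 = 12/22
  F: (1/22) * 5 = 5/22
  C: (8/22) * 3 = 24/22
  G: (10/22) * 1 = 10/22
Sum = (12 + 5 + 24 + 10)/22 = 51/22

L = 51/22 = 2.3182 bits/symbol


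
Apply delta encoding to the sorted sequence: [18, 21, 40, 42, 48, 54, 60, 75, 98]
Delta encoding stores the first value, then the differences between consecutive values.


First value: 18
Deltas:
  21 - 18 = 3
  40 - 21 = 19
  42 - 40 = 2
  48 - 42 = 6
  54 - 48 = 6
  60 - 54 = 6
  75 - 60 = 15
  98 - 75 = 23


Delta encoded: [18, 3, 19, 2, 6, 6, 6, 15, 23]


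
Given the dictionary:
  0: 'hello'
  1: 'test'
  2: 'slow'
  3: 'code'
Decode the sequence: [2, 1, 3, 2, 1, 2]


Look up each index in the dictionary:
  2 -> 'slow'
  1 -> 'test'
  3 -> 'code'
  2 -> 'slow'
  1 -> 'test'
  2 -> 'slow'

Decoded: "slow test code slow test slow"


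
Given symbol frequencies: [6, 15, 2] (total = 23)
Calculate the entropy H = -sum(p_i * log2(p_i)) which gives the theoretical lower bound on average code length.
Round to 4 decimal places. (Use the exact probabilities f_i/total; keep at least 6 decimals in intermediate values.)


Per-symbol terms -p_i * log2(p_i) with p_i = f_i/23:
  p = 6/23 = 0.260870: log2(p) = -1.938599, -p*log2(p) = 0.505722
  p = 15/23 = 0.652174: log2(p) = -0.616671, -p*log2(p) = 0.402177
  p = 2/23 = 0.086957: log2(p) = -3.523562, -p*log2(p) = 0.306397
H = 0.505722 + 0.402177 + 0.306397 = 1.214296

H = 1.2143 bits/symbol


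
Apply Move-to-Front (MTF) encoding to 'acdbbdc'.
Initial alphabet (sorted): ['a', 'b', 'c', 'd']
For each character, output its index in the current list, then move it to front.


MTF encoding:
'a': index 0 in ['a', 'b', 'c', 'd'] -> ['a', 'b', 'c', 'd']
'c': index 2 in ['a', 'b', 'c', 'd'] -> ['c', 'a', 'b', 'd']
'd': index 3 in ['c', 'a', 'b', 'd'] -> ['d', 'c', 'a', 'b']
'b': index 3 in ['d', 'c', 'a', 'b'] -> ['b', 'd', 'c', 'a']
'b': index 0 in ['b', 'd', 'c', 'a'] -> ['b', 'd', 'c', 'a']
'd': index 1 in ['b', 'd', 'c', 'a'] -> ['d', 'b', 'c', 'a']
'c': index 2 in ['d', 'b', 'c', 'a'] -> ['c', 'd', 'b', 'a']


Output: [0, 2, 3, 3, 0, 1, 2]


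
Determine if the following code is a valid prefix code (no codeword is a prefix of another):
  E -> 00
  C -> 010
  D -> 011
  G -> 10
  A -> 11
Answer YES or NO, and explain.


Checking each pair (does one codeword prefix another?):
  E='00' vs C='010': no prefix
  E='00' vs D='011': no prefix
  E='00' vs G='10': no prefix
  E='00' vs A='11': no prefix
  C='010' vs E='00': no prefix
  C='010' vs D='011': no prefix
  C='010' vs G='10': no prefix
  C='010' vs A='11': no prefix
  D='011' vs E='00': no prefix
  D='011' vs C='010': no prefix
  D='011' vs G='10': no prefix
  D='011' vs A='11': no prefix
  G='10' vs E='00': no prefix
  G='10' vs C='010': no prefix
  G='10' vs D='011': no prefix
  G='10' vs A='11': no prefix
  A='11' vs E='00': no prefix
  A='11' vs C='010': no prefix
  A='11' vs D='011': no prefix
  A='11' vs G='10': no prefix
No violation found over all pairs.

YES -- this is a valid prefix code. No codeword is a prefix of any other codeword.


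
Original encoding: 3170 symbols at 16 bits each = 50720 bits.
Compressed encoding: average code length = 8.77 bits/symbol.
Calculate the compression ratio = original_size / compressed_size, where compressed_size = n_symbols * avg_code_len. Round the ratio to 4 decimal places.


original_size = n_symbols * orig_bits = 3170 * 16 = 50720 bits
compressed_size = n_symbols * avg_code_len = 3170 * 8.77 = 27800.9 bits
ratio = original_size / compressed_size = 50720 / 27800.9 = 1.8244

Compression ratio = 1.8244


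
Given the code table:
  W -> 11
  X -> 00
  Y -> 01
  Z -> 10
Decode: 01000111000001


Decoding:
01 -> Y
00 -> X
01 -> Y
11 -> W
00 -> X
00 -> X
01 -> Y


Result: YXYWXXY


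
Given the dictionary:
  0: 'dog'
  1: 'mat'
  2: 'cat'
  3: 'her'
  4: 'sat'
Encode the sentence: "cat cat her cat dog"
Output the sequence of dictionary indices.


Look up each word in the dictionary:
  'cat' -> 2
  'cat' -> 2
  'her' -> 3
  'cat' -> 2
  'dog' -> 0

Encoded: [2, 2, 3, 2, 0]


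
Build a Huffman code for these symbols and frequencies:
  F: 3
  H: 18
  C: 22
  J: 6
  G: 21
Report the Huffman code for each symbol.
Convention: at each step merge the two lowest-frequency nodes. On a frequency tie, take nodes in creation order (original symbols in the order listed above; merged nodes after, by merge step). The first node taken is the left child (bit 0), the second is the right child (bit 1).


Huffman tree construction:
Step 1: Merge F(3) + J(6) = 9
Step 2: Merge (F+J)(9) + H(18) = 27
Step 3: Merge G(21) + C(22) = 43
Step 4: Merge ((F+J)+H)(27) + (G+C)(43) = 70
Read each symbol's code off the tree from the root (left child = 0, right child = 1).

Codes:
  F: 000 (length 3)
  H: 01 (length 2)
  C: 11 (length 2)
  J: 001 (length 3)
  G: 10 (length 2)
Average code length: 149/70 = 2.1286 bits/symbol


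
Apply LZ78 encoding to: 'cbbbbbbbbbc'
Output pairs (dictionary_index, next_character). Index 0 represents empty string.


LZ78 encoding steps:
Dictionary: {0: ''}
Step 1: w='' (idx 0), next='c' -> output (0, 'c'), add 'c' as idx 1
Step 2: w='' (idx 0), next='b' -> output (0, 'b'), add 'b' as idx 2
Step 3: w='b' (idx 2), next='b' -> output (2, 'b'), add 'bb' as idx 3
Step 4: w='bb' (idx 3), next='b' -> output (3, 'b'), add 'bbb' as idx 4
Step 5: w='bbb' (idx 4), next='c' -> output (4, 'c'), add 'bbbc' as idx 5


Encoded: [(0, 'c'), (0, 'b'), (2, 'b'), (3, 'b'), (4, 'c')]


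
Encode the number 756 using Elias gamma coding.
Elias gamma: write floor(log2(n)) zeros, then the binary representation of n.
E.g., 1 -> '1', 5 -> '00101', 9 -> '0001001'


num_bits = floor(log2(756)) + 1 = 10
leading_zeros = num_bits - 1 = 9
binary(756) = 1011110100

Elias gamma(756) = '000000000' + '1011110100' = 0000000001011110100 (19 bits)


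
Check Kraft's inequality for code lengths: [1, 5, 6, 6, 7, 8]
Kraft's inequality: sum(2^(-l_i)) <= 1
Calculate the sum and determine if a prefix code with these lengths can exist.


Sum = 2^(-1) + 2^(-5) + 2^(-6) + 2^(-6) + 2^(-7) + 2^(-8)
    = 0.5 + 0.03125 + 0.015625 + 0.015625 + 0.0078125 + 0.00390625
    = 147/256 = 0.57421875
Since 0.57421875 <= 1, Kraft's inequality IS satisfied.
A prefix code with these lengths CAN exist.

Kraft sum = 0.57421875. Satisfied.


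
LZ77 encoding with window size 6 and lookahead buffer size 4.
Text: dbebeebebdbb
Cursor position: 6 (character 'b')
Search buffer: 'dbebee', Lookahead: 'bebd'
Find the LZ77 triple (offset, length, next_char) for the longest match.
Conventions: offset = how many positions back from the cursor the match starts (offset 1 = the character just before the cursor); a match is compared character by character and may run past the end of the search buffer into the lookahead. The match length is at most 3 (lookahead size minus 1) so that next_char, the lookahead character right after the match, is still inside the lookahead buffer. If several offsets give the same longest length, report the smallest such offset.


Try each offset into the search buffer:
  offset=1 (pos 5, char 'e'): match length 0
  offset=2 (pos 4, char 'e'): match length 0
  offset=3 (pos 3, char 'b'): match length 2
  offset=4 (pos 2, char 'e'): match length 0
  offset=5 (pos 1, char 'b'): match length 3
  offset=6 (pos 0, char 'd'): match length 0
Longest match has length 3 at offset 5.
next_char = character at position 6 + 3 = 9 -> 'd'

Best match: offset=5, length=3 (matching 'beb' starting at position 1)
LZ77 triple: (5, 3, 'd')


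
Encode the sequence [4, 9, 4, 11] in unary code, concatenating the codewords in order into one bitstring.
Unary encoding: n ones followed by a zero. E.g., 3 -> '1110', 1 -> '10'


Encode each number as n ones followed by a terminating 0:
  4 -> 11110 (5 bits)
  9 -> 1111111110 (10 bits)
  4 -> 11110 (5 bits)
  11 -> 111111111110 (12 bits)
Total length = 5 + 10 + 5 + 12 = 32 bits.

Unary([4, 9, 4, 11]) = 11110111111111011110111111111110 (32 bits)


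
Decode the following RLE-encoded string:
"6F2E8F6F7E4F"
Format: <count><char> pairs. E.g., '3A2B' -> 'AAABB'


Expanding each <count><char> pair:
  6F -> 'FFFFFF'
  2E -> 'EE'
  8F -> 'FFFFFFFF'
  6F -> 'FFFFFF'
  7E -> 'EEEEEEE'
  4F -> 'FFFF'

Decoded = FFFFFFEEFFFFFFFFFFFFFFEEEEEEEFFFF


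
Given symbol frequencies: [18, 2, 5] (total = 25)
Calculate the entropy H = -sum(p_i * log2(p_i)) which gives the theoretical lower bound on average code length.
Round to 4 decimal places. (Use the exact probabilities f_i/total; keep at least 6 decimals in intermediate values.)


Per-symbol terms -p_i * log2(p_i) with p_i = f_i/25:
  p = 18/25 = 0.720000: log2(p) = -0.473931, -p*log2(p) = 0.341230
  p = 2/25 = 0.080000: log2(p) = -3.643856, -p*log2(p) = 0.291508
  p = 5/25 = 0.200000: log2(p) = -2.321928, -p*log2(p) = 0.464386
H = 0.341230 + 0.291508 + 0.464386 = 1.097124

H = 1.0971 bits/symbol


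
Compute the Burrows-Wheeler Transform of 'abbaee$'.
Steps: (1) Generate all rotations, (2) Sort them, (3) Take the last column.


Rotations (sorted):
  0: $abbaee -> last char: e
  1: abbaee$ -> last char: $
  2: aee$abb -> last char: b
  3: baee$ab -> last char: b
  4: bbaee$a -> last char: a
  5: e$abbae -> last char: e
  6: ee$abba -> last char: a


BWT = e$bbaea


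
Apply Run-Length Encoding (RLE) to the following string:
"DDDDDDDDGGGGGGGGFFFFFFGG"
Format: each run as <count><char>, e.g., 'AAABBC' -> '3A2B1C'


Scanning runs left to right:
  i=0: run of 'D' x 8 -> '8D'
  i=8: run of 'G' x 8 -> '8G'
  i=16: run of 'F' x 6 -> '6F'
  i=22: run of 'G' x 2 -> '2G'

RLE = 8D8G6F2G


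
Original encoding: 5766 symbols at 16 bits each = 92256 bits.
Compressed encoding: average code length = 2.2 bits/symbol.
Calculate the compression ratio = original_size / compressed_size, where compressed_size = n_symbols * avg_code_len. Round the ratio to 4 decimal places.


original_size = n_symbols * orig_bits = 5766 * 16 = 92256 bits
compressed_size = n_symbols * avg_code_len = 5766 * 2.2 = 12685.2 bits
ratio = original_size / compressed_size = 92256 / 12685.2 = 7.2727

Compression ratio = 7.2727


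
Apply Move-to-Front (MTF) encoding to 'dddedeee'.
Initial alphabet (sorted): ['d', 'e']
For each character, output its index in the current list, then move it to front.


MTF encoding:
'd': index 0 in ['d', 'e'] -> ['d', 'e']
'd': index 0 in ['d', 'e'] -> ['d', 'e']
'd': index 0 in ['d', 'e'] -> ['d', 'e']
'e': index 1 in ['d', 'e'] -> ['e', 'd']
'd': index 1 in ['e', 'd'] -> ['d', 'e']
'e': index 1 in ['d', 'e'] -> ['e', 'd']
'e': index 0 in ['e', 'd'] -> ['e', 'd']
'e': index 0 in ['e', 'd'] -> ['e', 'd']


Output: [0, 0, 0, 1, 1, 1, 0, 0]


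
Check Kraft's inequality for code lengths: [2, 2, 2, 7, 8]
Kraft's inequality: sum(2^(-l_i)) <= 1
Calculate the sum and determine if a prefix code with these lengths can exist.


Sum = 2^(-2) + 2^(-2) + 2^(-2) + 2^(-7) + 2^(-8)
    = 0.25 + 0.25 + 0.25 + 0.0078125 + 0.00390625
    = 195/256 = 0.76171875
Since 0.76171875 <= 1, Kraft's inequality IS satisfied.
A prefix code with these lengths CAN exist.

Kraft sum = 0.76171875. Satisfied.


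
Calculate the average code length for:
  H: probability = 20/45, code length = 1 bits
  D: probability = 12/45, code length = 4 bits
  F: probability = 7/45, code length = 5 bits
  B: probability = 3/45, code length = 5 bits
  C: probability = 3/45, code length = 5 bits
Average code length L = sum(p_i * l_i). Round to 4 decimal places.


Weighted contributions p_i * l_i:
  H: (20/45) * 1 = 20/45
  D: (12/45) * 4 = 48/45
  F: (7/45) * 5 = 35/45
  B: (3/45) * 5 = 15/45
  C: (3/45) * 5 = 15/45
Sum = (20 + 48 + 35 + 15 + 15)/45 = 133/45

L = 133/45 = 2.9556 bits/symbol


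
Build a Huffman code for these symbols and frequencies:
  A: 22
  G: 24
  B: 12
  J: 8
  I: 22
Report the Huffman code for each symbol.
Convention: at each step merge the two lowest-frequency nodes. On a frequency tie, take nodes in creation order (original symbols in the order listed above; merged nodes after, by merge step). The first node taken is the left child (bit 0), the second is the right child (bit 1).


Huffman tree construction:
Step 1: Merge J(8) + B(12) = 20
Step 2: Merge (J+B)(20) + A(22) = 42
Step 3: Merge I(22) + G(24) = 46
Step 4: Merge ((J+B)+A)(42) + (I+G)(46) = 88
Read each symbol's code off the tree from the root (left child = 0, right child = 1).

Codes:
  A: 01 (length 2)
  G: 11 (length 2)
  B: 001 (length 3)
  J: 000 (length 3)
  I: 10 (length 2)
Average code length: 196/88 = 2.2273 bits/symbol


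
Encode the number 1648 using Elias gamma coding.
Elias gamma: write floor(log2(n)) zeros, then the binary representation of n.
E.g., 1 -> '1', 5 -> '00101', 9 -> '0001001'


num_bits = floor(log2(1648)) + 1 = 11
leading_zeros = num_bits - 1 = 10
binary(1648) = 11001110000

Elias gamma(1648) = '0000000000' + '11001110000' = 000000000011001110000 (21 bits)


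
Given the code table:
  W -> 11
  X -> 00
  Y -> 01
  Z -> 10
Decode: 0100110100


Decoding:
01 -> Y
00 -> X
11 -> W
01 -> Y
00 -> X


Result: YXWYX


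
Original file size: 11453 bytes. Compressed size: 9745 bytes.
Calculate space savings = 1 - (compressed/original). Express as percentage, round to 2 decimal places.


ratio = compressed/original = 9745/11453 = 0.850869
savings = 1 - ratio = 1 - 0.850869 = 0.149131
as a percentage: 0.149131 * 100 = 14.91%

Space savings = 1 - 9745/11453 = 14.91%


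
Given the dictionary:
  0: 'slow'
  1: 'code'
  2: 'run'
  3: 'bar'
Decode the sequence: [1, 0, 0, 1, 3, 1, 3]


Look up each index in the dictionary:
  1 -> 'code'
  0 -> 'slow'
  0 -> 'slow'
  1 -> 'code'
  3 -> 'bar'
  1 -> 'code'
  3 -> 'bar'

Decoded: "code slow slow code bar code bar"


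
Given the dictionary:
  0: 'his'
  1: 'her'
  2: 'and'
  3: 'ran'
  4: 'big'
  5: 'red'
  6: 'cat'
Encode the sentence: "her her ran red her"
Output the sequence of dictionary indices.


Look up each word in the dictionary:
  'her' -> 1
  'her' -> 1
  'ran' -> 3
  'red' -> 5
  'her' -> 1

Encoded: [1, 1, 3, 5, 1]


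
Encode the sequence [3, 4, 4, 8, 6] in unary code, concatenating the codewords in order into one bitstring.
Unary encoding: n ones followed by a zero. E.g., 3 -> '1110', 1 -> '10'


Encode each number as n ones followed by a terminating 0:
  3 -> 1110 (4 bits)
  4 -> 11110 (5 bits)
  4 -> 11110 (5 bits)
  8 -> 111111110 (9 bits)
  6 -> 1111110 (7 bits)
Total length = 4 + 5 + 5 + 9 + 7 = 30 bits.

Unary([3, 4, 4, 8, 6]) = 111011110111101111111101111110 (30 bits)


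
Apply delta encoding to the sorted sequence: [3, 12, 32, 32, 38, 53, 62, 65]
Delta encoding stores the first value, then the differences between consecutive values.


First value: 3
Deltas:
  12 - 3 = 9
  32 - 12 = 20
  32 - 32 = 0
  38 - 32 = 6
  53 - 38 = 15
  62 - 53 = 9
  65 - 62 = 3


Delta encoded: [3, 9, 20, 0, 6, 15, 9, 3]


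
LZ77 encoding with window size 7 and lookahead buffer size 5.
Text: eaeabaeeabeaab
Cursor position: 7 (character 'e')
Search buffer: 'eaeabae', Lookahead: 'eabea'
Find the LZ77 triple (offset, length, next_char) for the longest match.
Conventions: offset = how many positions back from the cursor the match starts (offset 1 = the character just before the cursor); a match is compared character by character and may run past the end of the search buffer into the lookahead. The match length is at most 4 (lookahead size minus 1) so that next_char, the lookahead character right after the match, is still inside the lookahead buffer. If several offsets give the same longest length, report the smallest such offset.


Try each offset into the search buffer:
  offset=1 (pos 6, char 'e'): match length 1
  offset=2 (pos 5, char 'a'): match length 0
  offset=3 (pos 4, char 'b'): match length 0
  offset=4 (pos 3, char 'a'): match length 0
  offset=5 (pos 2, char 'e'): match length 3
  offset=6 (pos 1, char 'a'): match length 0
  offset=7 (pos 0, char 'e'): match length 2
Longest match has length 3 at offset 5.
next_char = character at position 7 + 3 = 10 -> 'e'

Best match: offset=5, length=3 (matching 'eab' starting at position 2)
LZ77 triple: (5, 3, 'e')


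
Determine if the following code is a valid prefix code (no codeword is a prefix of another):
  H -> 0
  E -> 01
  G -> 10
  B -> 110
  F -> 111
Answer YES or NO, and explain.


Checking each pair (does one codeword prefix another?):
  H='0' vs E='01': prefix -- VIOLATION

NO -- this is NOT a valid prefix code. H (0) is a prefix of E (01).


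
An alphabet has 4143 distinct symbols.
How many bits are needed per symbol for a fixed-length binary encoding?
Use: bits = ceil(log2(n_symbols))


log2(4143) = 12.0165
Bracket: 2^12 = 4096 < 4143 <= 2^13 = 8192
So ceil(log2(4143)) = 13

bits = ceil(log2(4143)) = ceil(12.0165) = 13 bits


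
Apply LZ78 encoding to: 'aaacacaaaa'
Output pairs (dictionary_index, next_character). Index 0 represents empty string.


LZ78 encoding steps:
Dictionary: {0: ''}
Step 1: w='' (idx 0), next='a' -> output (0, 'a'), add 'a' as idx 1
Step 2: w='a' (idx 1), next='a' -> output (1, 'a'), add 'aa' as idx 2
Step 3: w='' (idx 0), next='c' -> output (0, 'c'), add 'c' as idx 3
Step 4: w='a' (idx 1), next='c' -> output (1, 'c'), add 'ac' as idx 4
Step 5: w='aa' (idx 2), next='a' -> output (2, 'a'), add 'aaa' as idx 5
Step 6: w='a' (idx 1), end of input -> output (1, '')


Encoded: [(0, 'a'), (1, 'a'), (0, 'c'), (1, 'c'), (2, 'a'), (1, '')]


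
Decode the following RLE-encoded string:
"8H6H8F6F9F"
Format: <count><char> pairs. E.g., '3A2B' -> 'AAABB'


Expanding each <count><char> pair:
  8H -> 'HHHHHHHH'
  6H -> 'HHHHHH'
  8F -> 'FFFFFFFF'
  6F -> 'FFFFFF'
  9F -> 'FFFFFFFFF'

Decoded = HHHHHHHHHHHHHHFFFFFFFFFFFFFFFFFFFFFFF


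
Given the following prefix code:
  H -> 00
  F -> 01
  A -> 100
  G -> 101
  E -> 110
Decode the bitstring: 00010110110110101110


Decoding step by step:
Bits 00 -> H
Bits 01 -> F
Bits 01 -> F
Bits 101 -> G
Bits 101 -> G
Bits 101 -> G
Bits 01 -> F
Bits 110 -> E


Decoded message: HFFGGGFE


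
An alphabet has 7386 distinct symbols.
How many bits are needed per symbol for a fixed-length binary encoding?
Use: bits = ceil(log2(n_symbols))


log2(7386) = 12.8506
Bracket: 2^12 = 4096 < 7386 <= 2^13 = 8192
So ceil(log2(7386)) = 13

bits = ceil(log2(7386)) = ceil(12.8506) = 13 bits


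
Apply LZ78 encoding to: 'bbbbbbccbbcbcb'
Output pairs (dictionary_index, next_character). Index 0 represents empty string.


LZ78 encoding steps:
Dictionary: {0: ''}
Step 1: w='' (idx 0), next='b' -> output (0, 'b'), add 'b' as idx 1
Step 2: w='b' (idx 1), next='b' -> output (1, 'b'), add 'bb' as idx 2
Step 3: w='bb' (idx 2), next='b' -> output (2, 'b'), add 'bbb' as idx 3
Step 4: w='' (idx 0), next='c' -> output (0, 'c'), add 'c' as idx 4
Step 5: w='c' (idx 4), next='b' -> output (4, 'b'), add 'cb' as idx 5
Step 6: w='b' (idx 1), next='c' -> output (1, 'c'), add 'bc' as idx 6
Step 7: w='bc' (idx 6), next='b' -> output (6, 'b'), add 'bcb' as idx 7


Encoded: [(0, 'b'), (1, 'b'), (2, 'b'), (0, 'c'), (4, 'b'), (1, 'c'), (6, 'b')]


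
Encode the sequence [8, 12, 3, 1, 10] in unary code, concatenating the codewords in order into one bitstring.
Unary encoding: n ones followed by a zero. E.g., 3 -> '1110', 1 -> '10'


Encode each number as n ones followed by a terminating 0:
  8 -> 111111110 (9 bits)
  12 -> 1111111111110 (13 bits)
  3 -> 1110 (4 bits)
  1 -> 10 (2 bits)
  10 -> 11111111110 (11 bits)
Total length = 9 + 13 + 4 + 2 + 11 = 39 bits.

Unary([8, 12, 3, 1, 10]) = 111111110111111111111011101011111111110 (39 bits)


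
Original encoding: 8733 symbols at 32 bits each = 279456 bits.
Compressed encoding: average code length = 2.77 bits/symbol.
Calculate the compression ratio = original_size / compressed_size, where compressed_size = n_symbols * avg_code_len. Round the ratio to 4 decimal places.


original_size = n_symbols * orig_bits = 8733 * 32 = 279456 bits
compressed_size = n_symbols * avg_code_len = 8733 * 2.77 = 24190.41 bits
ratio = original_size / compressed_size = 279456 / 24190.41 = 11.5523

Compression ratio = 11.5523


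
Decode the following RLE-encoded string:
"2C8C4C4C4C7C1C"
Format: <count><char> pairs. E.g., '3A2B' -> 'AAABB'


Expanding each <count><char> pair:
  2C -> 'CC'
  8C -> 'CCCCCCCC'
  4C -> 'CCCC'
  4C -> 'CCCC'
  4C -> 'CCCC'
  7C -> 'CCCCCCC'
  1C -> 'C'

Decoded = CCCCCCCCCCCCCCCCCCCCCCCCCCCCCC


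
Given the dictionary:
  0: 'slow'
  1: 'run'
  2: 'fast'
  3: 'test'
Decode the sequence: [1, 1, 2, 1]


Look up each index in the dictionary:
  1 -> 'run'
  1 -> 'run'
  2 -> 'fast'
  1 -> 'run'

Decoded: "run run fast run"


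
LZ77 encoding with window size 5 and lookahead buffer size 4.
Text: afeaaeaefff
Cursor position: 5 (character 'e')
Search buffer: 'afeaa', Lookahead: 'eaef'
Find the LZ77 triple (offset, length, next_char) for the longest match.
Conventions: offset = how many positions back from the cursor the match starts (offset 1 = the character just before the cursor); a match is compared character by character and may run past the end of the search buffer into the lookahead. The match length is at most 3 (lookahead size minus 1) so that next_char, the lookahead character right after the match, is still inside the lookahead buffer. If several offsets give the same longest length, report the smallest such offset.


Try each offset into the search buffer:
  offset=1 (pos 4, char 'a'): match length 0
  offset=2 (pos 3, char 'a'): match length 0
  offset=3 (pos 2, char 'e'): match length 2
  offset=4 (pos 1, char 'f'): match length 0
  offset=5 (pos 0, char 'a'): match length 0
Longest match has length 2 at offset 3.
next_char = character at position 5 + 2 = 7 -> 'e'

Best match: offset=3, length=2 (matching 'ea' starting at position 2)
LZ77 triple: (3, 2, 'e')


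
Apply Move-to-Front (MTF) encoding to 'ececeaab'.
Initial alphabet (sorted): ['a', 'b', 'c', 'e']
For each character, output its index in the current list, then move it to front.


MTF encoding:
'e': index 3 in ['a', 'b', 'c', 'e'] -> ['e', 'a', 'b', 'c']
'c': index 3 in ['e', 'a', 'b', 'c'] -> ['c', 'e', 'a', 'b']
'e': index 1 in ['c', 'e', 'a', 'b'] -> ['e', 'c', 'a', 'b']
'c': index 1 in ['e', 'c', 'a', 'b'] -> ['c', 'e', 'a', 'b']
'e': index 1 in ['c', 'e', 'a', 'b'] -> ['e', 'c', 'a', 'b']
'a': index 2 in ['e', 'c', 'a', 'b'] -> ['a', 'e', 'c', 'b']
'a': index 0 in ['a', 'e', 'c', 'b'] -> ['a', 'e', 'c', 'b']
'b': index 3 in ['a', 'e', 'c', 'b'] -> ['b', 'a', 'e', 'c']


Output: [3, 3, 1, 1, 1, 2, 0, 3]


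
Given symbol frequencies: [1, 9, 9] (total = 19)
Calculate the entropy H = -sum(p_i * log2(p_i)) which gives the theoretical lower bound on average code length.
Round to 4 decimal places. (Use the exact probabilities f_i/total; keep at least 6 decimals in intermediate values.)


Per-symbol terms -p_i * log2(p_i) with p_i = f_i/19:
  p = 1/19 = 0.052632: log2(p) = -4.247928, -p*log2(p) = 0.223575
  p = 9/19 = 0.473684: log2(p) = -1.078003, -p*log2(p) = 0.510633
  p = 9/19 = 0.473684: log2(p) = -1.078003, -p*log2(p) = 0.510633
H = 0.223575 + 0.510633 + 0.510633 = 1.244841

H = 1.2448 bits/symbol
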